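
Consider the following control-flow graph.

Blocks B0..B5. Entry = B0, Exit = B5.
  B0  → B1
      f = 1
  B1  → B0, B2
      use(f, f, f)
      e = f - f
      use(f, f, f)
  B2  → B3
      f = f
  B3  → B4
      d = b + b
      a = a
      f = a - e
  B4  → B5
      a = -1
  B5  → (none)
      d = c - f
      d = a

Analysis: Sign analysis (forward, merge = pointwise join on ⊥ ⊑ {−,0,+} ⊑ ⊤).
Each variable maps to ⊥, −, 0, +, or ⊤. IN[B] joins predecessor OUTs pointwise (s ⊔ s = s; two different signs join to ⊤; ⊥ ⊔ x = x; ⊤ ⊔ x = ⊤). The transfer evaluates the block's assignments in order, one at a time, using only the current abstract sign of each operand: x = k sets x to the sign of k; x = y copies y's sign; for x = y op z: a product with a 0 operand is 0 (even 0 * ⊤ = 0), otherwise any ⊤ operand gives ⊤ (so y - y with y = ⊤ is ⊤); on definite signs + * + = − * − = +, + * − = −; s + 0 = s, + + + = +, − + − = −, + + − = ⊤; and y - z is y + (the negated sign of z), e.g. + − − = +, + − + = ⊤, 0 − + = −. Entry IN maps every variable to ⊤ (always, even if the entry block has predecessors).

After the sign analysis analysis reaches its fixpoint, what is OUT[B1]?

Answer: {a: ⊤, b: ⊤, c: ⊤, d: ⊤, e: ⊤, f: +}

Working:
Converged values:
  B0: | IN=(all ⊤) | OUT={f:+; rest ⊤}
  B1: | IN={f:+; rest ⊤} | OUT={f:+; rest ⊤}
  B2: | IN={f:+; rest ⊤} | OUT={f:+; rest ⊤}
  B3: | IN={f:+; rest ⊤} | OUT=(all ⊤)
  B4: | IN=(all ⊤) | OUT={a:-; rest ⊤}
  B5: | IN={a:-; rest ⊤} | OUT={a:-, d:-; rest ⊤}

Merge at B1: IN[B1] = OUT[B0] = {a: ⊤, b: ⊤, c: ⊤, d: ⊤, e: ⊤, f: +}
Applying B1's transfer function to that IN value gives OUT[B1] (row B1 above).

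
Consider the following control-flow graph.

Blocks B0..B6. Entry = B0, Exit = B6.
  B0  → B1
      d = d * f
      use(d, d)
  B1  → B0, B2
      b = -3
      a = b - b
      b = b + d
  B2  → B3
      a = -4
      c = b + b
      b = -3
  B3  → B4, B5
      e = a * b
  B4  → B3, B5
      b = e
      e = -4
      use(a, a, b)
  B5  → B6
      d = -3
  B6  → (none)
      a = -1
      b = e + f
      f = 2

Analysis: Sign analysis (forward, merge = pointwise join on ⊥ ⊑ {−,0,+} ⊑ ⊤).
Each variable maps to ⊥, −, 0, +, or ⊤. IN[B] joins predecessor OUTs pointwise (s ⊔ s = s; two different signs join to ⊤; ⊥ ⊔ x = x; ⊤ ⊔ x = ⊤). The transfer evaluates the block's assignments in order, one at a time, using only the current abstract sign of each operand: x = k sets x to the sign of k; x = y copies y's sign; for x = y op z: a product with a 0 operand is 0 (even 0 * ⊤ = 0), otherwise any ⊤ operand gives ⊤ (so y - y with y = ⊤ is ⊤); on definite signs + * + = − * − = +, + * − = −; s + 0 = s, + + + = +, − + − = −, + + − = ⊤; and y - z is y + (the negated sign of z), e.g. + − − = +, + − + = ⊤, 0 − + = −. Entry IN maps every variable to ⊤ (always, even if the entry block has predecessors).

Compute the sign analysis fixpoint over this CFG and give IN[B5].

Answer: {a: -, b: ⊤, c: ⊤, d: ⊤, e: ⊤, f: ⊤}

Working:
Converged values:
  B0: | IN=(all ⊤) | OUT=(all ⊤)
  B1: | IN=(all ⊤) | OUT=(all ⊤)
  B2: | IN=(all ⊤) | OUT={a:-, b:-; rest ⊤}
  B3: | IN={a:-; rest ⊤} | OUT={a:-; rest ⊤}
  B4: | IN={a:-; rest ⊤} | OUT={a:-, e:-; rest ⊤}
  B5: | IN={a:-; rest ⊤} | OUT={a:-, d:-; rest ⊤}
  B6: | IN={a:-, d:-; rest ⊤} | OUT={a:-, d:-, f:+; rest ⊤}

Merge at B5: IN[B5] = OUT[B3] ⊔ OUT[B4] = {a: -, b: ⊤, c: ⊤, d: ⊤, e: ⊤, f: ⊤}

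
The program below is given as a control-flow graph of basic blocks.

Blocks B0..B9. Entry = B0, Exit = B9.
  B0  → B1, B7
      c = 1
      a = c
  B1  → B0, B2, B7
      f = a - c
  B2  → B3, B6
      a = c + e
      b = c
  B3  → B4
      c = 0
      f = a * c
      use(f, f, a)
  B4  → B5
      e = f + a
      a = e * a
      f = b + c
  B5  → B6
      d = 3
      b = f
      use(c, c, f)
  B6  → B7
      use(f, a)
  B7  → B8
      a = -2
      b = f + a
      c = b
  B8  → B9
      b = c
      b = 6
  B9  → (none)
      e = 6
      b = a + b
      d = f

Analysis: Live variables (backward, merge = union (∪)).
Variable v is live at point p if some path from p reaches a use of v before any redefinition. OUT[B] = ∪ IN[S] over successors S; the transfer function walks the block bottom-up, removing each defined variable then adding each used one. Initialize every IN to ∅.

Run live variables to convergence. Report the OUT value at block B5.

Answer: {a, f}

Trace:
Per-block solution:
  B0:  IN={e, f}  OUT={a, c, e, f}
  B1:  IN={a, c, e}  OUT={c, e, f}
  B2:  IN={c, e, f}  OUT={a, b, f}
  B3:  IN={a, b}  OUT={a, b, c, f}
  B4:  IN={a, b, c, f}  OUT={a, c, f}
  B5:  IN={a, c, f}  OUT={a, f}
  B6:  IN={a, f}  OUT={f}
  B7:  IN={f}  OUT={a, c, f}
  B8:  IN={a, c, f}  OUT={a, b, f}
  B9:  IN={a, b, f}  OUT={}

Merge at B5: OUT[B5] = IN[B6] = {a, f}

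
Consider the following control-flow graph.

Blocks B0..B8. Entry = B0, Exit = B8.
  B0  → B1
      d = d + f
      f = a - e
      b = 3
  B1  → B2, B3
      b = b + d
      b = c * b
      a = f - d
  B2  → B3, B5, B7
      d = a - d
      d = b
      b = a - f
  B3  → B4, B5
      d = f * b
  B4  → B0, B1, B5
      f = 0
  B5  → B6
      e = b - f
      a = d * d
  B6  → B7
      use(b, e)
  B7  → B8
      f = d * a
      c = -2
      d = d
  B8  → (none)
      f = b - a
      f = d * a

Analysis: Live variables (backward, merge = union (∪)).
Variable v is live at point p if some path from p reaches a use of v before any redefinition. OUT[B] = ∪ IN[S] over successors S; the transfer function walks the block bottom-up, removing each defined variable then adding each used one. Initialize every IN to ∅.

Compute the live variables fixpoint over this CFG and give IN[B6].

Answer: {a, b, d, e}

Trace:
Converged values:
  B0: | IN={a, c, d, e, f} | OUT={b, c, d, e, f}
  B1: | IN={b, c, d, e, f} | OUT={a, b, c, d, e, f}
  B2: | IN={a, b, c, d, e, f} | OUT={a, b, c, d, e, f}
  B3: | IN={a, b, c, e, f} | OUT={a, b, c, d, e, f}
  B4: | IN={a, b, c, d, e} | OUT={a, b, c, d, e, f}
  B5: | IN={b, d, f} | OUT={a, b, d, e}
  B6: | IN={a, b, d, e} | OUT={a, b, d}
  B7: | IN={a, b, d} | OUT={a, b, d}
  B8: | IN={a, b, d} | OUT={}

Merge at B6: OUT[B6] = IN[B7] = {a, b, d}
Applying B6's transfer function to that OUT value gives IN[B6] (row B6 above).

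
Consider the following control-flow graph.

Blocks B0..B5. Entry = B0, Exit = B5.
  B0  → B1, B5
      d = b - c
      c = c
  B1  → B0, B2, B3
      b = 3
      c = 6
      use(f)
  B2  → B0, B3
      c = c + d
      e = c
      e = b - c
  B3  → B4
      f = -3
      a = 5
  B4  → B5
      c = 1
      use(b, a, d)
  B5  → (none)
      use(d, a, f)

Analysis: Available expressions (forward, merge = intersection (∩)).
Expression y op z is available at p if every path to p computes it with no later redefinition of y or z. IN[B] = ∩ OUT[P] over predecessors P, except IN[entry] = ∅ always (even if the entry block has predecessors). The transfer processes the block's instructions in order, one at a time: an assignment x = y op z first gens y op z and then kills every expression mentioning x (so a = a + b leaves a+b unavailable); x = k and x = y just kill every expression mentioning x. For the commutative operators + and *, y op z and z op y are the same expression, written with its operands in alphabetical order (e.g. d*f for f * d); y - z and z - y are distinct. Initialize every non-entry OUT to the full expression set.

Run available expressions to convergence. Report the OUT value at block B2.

Answer: {b-c}

Working:
Per-block solution:
  B0:   IN={}   OUT={}
  B1:   IN={}   OUT={}
  B2:   IN={}   OUT={b-c}
  B3:   IN={}   OUT={}
  B4:   IN={}   OUT={}
  B5:   IN={}   OUT={}

Merge at B2: IN[B2] = OUT[B1] = {}
Applying B2's transfer function to that IN value gives OUT[B2] (row B2 above).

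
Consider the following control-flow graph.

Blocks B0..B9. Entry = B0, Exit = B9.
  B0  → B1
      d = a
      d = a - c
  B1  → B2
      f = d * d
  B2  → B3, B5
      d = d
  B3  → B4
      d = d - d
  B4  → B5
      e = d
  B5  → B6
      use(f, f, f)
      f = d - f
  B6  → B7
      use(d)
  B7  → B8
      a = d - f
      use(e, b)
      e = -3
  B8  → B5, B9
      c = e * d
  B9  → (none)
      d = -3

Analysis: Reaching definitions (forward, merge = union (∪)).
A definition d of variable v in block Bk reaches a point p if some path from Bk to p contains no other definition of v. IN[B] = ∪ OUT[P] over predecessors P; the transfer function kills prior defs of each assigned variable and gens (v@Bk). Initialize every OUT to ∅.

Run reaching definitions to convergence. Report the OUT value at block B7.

Converged values:
  B0:   IN={}   OUT={d@B0}
  B1:   IN={d@B0}   OUT={d@B0, f@B1}
  B2:   IN={d@B0, f@B1}   OUT={d@B2, f@B1}
  B3:   IN={d@B2, f@B1}   OUT={d@B3, f@B1}
  B4:   IN={d@B3, f@B1}   OUT={d@B3, e@B4, f@B1}
  B5:   IN={a@B7, c@B8, d@B2, d@B3, e@B4, e@B7, f@B1, f@B5}   OUT={a@B7, c@B8, d@B2, d@B3, e@B4, e@B7, f@B5}
  B6:   IN={a@B7, c@B8, d@B2, d@B3, e@B4, e@B7, f@B5}   OUT={a@B7, c@B8, d@B2, d@B3, e@B4, e@B7, f@B5}
  B7:   IN={a@B7, c@B8, d@B2, d@B3, e@B4, e@B7, f@B5}   OUT={a@B7, c@B8, d@B2, d@B3, e@B7, f@B5}
  B8:   IN={a@B7, c@B8, d@B2, d@B3, e@B7, f@B5}   OUT={a@B7, c@B8, d@B2, d@B3, e@B7, f@B5}
  B9:   IN={a@B7, c@B8, d@B2, d@B3, e@B7, f@B5}   OUT={a@B7, c@B8, d@B9, e@B7, f@B5}

Merge at B7: IN[B7] = OUT[B6] = {a@B7, c@B8, d@B2, d@B3, e@B4, e@B7, f@B5}
Applying B7's transfer function to that IN value gives OUT[B7] (row B7 above).

Answer: {a@B7, c@B8, d@B2, d@B3, e@B7, f@B5}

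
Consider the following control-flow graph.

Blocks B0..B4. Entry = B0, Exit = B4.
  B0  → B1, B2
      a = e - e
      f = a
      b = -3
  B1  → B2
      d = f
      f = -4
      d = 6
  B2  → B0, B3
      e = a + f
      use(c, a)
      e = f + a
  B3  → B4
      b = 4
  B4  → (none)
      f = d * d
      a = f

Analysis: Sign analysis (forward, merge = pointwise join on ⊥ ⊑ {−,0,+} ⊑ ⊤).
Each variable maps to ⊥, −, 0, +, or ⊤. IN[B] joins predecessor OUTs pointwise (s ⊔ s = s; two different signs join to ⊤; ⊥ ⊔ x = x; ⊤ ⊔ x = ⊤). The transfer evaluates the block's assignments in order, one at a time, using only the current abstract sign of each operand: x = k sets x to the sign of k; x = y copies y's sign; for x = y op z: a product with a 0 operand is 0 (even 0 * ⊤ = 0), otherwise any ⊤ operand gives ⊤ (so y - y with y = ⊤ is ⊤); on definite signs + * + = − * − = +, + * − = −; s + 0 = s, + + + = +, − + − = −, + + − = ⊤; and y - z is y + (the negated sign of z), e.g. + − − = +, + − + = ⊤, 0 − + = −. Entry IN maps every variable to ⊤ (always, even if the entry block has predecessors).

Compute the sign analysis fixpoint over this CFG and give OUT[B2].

Answer: {a: ⊤, b: -, c: ⊤, d: ⊤, e: ⊤, f: ⊤}

Derivation:
Converged values:
  B0:   IN=(all ⊤)   OUT={b:-; rest ⊤}
  B1:   IN={b:-; rest ⊤}   OUT={b:-, d:+, f:-; rest ⊤}
  B2:   IN={b:-; rest ⊤}   OUT={b:-; rest ⊤}
  B3:   IN={b:-; rest ⊤}   OUT={b:+; rest ⊤}
  B4:   IN={b:+; rest ⊤}   OUT={b:+; rest ⊤}

Merge at B2: IN[B2] = OUT[B0] ⊔ OUT[B1] = {a: ⊤, b: -, c: ⊤, d: ⊤, e: ⊤, f: ⊤}
Applying B2's transfer function to that IN value gives OUT[B2] (row B2 above).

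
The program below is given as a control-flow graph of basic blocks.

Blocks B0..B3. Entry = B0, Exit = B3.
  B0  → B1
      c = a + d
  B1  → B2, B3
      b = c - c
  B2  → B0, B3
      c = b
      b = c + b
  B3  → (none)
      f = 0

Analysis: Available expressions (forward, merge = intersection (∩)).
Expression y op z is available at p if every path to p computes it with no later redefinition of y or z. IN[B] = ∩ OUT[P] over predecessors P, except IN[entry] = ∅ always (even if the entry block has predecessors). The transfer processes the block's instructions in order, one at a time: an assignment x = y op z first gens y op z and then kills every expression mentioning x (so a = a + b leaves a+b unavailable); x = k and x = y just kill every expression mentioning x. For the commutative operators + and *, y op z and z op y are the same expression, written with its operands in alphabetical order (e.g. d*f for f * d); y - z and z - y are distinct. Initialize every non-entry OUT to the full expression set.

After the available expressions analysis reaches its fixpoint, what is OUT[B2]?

Answer: {a+d}

Trace:
Fixpoint table:
  B0: | IN={} | OUT={a+d}
  B1: | IN={a+d} | OUT={a+d, c-c}
  B2: | IN={a+d, c-c} | OUT={a+d}
  B3: | IN={a+d} | OUT={a+d}

Merge at B2: IN[B2] = OUT[B1] = {a+d, c-c}
Applying B2's transfer function to that IN value gives OUT[B2] (row B2 above).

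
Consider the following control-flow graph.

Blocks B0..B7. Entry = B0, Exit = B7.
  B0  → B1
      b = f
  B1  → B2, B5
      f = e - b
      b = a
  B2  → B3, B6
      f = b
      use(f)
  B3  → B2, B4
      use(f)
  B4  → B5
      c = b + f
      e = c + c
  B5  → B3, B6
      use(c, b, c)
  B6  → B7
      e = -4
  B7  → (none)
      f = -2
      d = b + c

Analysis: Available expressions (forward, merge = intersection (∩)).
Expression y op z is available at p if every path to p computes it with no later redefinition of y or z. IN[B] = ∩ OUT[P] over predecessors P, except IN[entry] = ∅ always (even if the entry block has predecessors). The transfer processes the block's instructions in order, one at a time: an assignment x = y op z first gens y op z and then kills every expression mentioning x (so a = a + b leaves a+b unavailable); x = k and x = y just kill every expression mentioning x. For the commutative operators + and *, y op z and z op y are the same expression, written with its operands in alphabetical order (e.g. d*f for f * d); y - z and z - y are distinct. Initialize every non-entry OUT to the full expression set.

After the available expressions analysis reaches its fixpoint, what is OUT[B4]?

Fixpoint table:
  B0:   IN={}   OUT={}
  B1:   IN={}   OUT={}
  B2:   IN={}   OUT={}
  B3:   IN={}   OUT={}
  B4:   IN={}   OUT={b+f, c+c}
  B5:   IN={}   OUT={}
  B6:   IN={}   OUT={}
  B7:   IN={}   OUT={b+c}

Merge at B4: IN[B4] = OUT[B3] = {}
Applying B4's transfer function to that IN value gives OUT[B4] (row B4 above).

Answer: {b+f, c+c}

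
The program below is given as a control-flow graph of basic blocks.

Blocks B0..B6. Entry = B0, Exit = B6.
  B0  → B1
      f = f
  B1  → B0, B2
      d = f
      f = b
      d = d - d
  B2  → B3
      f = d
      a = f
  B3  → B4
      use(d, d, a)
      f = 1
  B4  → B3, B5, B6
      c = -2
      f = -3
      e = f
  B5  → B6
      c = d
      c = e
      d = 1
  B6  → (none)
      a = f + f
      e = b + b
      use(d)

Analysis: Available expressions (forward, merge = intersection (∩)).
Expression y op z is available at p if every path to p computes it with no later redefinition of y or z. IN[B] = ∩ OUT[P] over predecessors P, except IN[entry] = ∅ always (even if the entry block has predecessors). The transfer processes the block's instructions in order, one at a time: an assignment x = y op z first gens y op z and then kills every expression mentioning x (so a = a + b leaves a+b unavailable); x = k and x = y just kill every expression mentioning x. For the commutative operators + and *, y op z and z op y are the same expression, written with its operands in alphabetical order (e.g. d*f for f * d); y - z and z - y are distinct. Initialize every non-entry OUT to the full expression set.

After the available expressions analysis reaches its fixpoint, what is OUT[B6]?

Converged values:
  B0:  IN={}  OUT={}
  B1:  IN={}  OUT={}
  B2:  IN={}  OUT={}
  B3:  IN={}  OUT={}
  B4:  IN={}  OUT={}
  B5:  IN={}  OUT={}
  B6:  IN={}  OUT={b+b, f+f}

Merge at B6: IN[B6] = OUT[B4] ∩ OUT[B5] = {}
Applying B6's transfer function to that IN value gives OUT[B6] (row B6 above).

Answer: {b+b, f+f}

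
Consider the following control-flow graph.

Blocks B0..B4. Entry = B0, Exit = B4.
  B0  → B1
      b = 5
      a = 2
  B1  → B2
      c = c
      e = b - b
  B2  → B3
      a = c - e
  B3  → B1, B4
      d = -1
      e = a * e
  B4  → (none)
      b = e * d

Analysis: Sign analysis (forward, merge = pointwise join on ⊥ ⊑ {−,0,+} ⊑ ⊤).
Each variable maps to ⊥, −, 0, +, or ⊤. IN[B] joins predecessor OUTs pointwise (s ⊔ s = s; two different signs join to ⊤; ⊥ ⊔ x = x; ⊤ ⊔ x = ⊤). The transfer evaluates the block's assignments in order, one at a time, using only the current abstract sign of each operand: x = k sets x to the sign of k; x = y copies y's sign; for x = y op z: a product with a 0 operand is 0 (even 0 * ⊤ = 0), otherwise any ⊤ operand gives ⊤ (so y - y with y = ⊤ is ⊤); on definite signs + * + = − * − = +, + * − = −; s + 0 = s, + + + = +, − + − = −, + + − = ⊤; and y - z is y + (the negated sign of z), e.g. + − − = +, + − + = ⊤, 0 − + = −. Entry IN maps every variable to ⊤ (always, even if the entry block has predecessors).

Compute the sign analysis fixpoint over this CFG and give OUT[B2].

Answer: {a: ⊤, b: +, c: ⊤, d: ⊤, e: ⊤, f: ⊤}

Trace:
Fixpoint table:
  B0: | IN=(all ⊤) | OUT={a:+, b:+; rest ⊤}
  B1: | IN={b:+; rest ⊤} | OUT={b:+; rest ⊤}
  B2: | IN={b:+; rest ⊤} | OUT={b:+; rest ⊤}
  B3: | IN={b:+; rest ⊤} | OUT={b:+, d:-; rest ⊤}
  B4: | IN={b:+, d:-; rest ⊤} | OUT={d:-; rest ⊤}

Merge at B2: IN[B2] = OUT[B1] = {a: ⊤, b: +, c: ⊤, d: ⊤, e: ⊤, f: ⊤}
Applying B2's transfer function to that IN value gives OUT[B2] (row B2 above).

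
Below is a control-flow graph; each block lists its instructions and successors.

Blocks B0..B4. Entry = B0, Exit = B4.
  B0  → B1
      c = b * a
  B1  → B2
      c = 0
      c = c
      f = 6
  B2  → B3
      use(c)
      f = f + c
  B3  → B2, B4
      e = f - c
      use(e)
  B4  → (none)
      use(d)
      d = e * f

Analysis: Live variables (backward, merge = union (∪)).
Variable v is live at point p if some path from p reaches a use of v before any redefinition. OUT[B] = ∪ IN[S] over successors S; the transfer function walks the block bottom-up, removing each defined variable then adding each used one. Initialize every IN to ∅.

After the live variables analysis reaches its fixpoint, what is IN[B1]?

Answer: {d}

Working:
Per-block solution:
  B0:   IN={a, b, d}   OUT={d}
  B1:   IN={d}   OUT={c, d, f}
  B2:   IN={c, d, f}   OUT={c, d, f}
  B3:   IN={c, d, f}   OUT={c, d, e, f}
  B4:   IN={d, e, f}   OUT={}

Merge at B1: OUT[B1] = IN[B2] = {c, d, f}
Applying B1's transfer function to that OUT value gives IN[B1] (row B1 above).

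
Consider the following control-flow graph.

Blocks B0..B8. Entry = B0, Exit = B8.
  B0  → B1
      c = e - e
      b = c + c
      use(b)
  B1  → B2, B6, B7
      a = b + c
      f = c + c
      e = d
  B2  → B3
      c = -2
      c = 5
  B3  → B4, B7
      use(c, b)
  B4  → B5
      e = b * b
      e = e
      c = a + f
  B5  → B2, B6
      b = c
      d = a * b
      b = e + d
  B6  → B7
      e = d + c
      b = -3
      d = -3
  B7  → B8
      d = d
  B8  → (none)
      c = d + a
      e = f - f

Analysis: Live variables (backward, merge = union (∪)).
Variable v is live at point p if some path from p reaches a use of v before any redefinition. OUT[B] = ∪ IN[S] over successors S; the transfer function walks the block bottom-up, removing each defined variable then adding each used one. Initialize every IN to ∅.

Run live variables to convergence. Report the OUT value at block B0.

Answer: {b, c, d}

Working:
Fixpoint table:
  B0:   IN={d, e}   OUT={b, c, d}
  B1:   IN={b, c, d}   OUT={a, b, c, d, f}
  B2:   IN={a, b, d, f}   OUT={a, b, c, d, f}
  B3:   IN={a, b, c, d, f}   OUT={a, b, d, f}
  B4:   IN={a, b, f}   OUT={a, c, e, f}
  B5:   IN={a, c, e, f}   OUT={a, b, c, d, f}
  B6:   IN={a, c, d, f}   OUT={a, d, f}
  B7:   IN={a, d, f}   OUT={a, d, f}
  B8:   IN={a, d, f}   OUT={}

Merge at B0: OUT[B0] = IN[B1] = {b, c, d}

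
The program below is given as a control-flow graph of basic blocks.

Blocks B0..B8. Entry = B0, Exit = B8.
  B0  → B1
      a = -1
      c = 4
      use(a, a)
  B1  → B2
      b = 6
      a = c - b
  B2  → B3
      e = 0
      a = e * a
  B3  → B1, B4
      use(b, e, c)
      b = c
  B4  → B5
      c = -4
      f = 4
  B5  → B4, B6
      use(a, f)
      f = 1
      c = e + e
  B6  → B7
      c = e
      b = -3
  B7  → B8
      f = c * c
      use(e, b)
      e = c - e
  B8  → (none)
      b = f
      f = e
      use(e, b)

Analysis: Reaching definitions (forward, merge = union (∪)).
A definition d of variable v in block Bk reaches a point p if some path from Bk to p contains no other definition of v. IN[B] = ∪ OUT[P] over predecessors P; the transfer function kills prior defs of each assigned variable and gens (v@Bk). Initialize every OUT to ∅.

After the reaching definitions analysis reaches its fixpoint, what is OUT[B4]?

Fixpoint table:
  B0: | IN={} | OUT={a@B0, c@B0}
  B1: | IN={a@B0, a@B2, b@B3, c@B0, e@B2} | OUT={a@B1, b@B1, c@B0, e@B2}
  B2: | IN={a@B1, b@B1, c@B0, e@B2} | OUT={a@B2, b@B1, c@B0, e@B2}
  B3: | IN={a@B2, b@B1, c@B0, e@B2} | OUT={a@B2, b@B3, c@B0, e@B2}
  B4: | IN={a@B2, b@B3, c@B0, c@B5, e@B2, f@B5} | OUT={a@B2, b@B3, c@B4, e@B2, f@B4}
  B5: | IN={a@B2, b@B3, c@B4, e@B2, f@B4} | OUT={a@B2, b@B3, c@B5, e@B2, f@B5}
  B6: | IN={a@B2, b@B3, c@B5, e@B2, f@B5} | OUT={a@B2, b@B6, c@B6, e@B2, f@B5}
  B7: | IN={a@B2, b@B6, c@B6, e@B2, f@B5} | OUT={a@B2, b@B6, c@B6, e@B7, f@B7}
  B8: | IN={a@B2, b@B6, c@B6, e@B7, f@B7} | OUT={a@B2, b@B8, c@B6, e@B7, f@B8}

Merge at B4: IN[B4] = OUT[B3] ⊔ OUT[B5] = {a@B2, b@B3, c@B0, c@B5, e@B2, f@B5}
Applying B4's transfer function to that IN value gives OUT[B4] (row B4 above).

Answer: {a@B2, b@B3, c@B4, e@B2, f@B4}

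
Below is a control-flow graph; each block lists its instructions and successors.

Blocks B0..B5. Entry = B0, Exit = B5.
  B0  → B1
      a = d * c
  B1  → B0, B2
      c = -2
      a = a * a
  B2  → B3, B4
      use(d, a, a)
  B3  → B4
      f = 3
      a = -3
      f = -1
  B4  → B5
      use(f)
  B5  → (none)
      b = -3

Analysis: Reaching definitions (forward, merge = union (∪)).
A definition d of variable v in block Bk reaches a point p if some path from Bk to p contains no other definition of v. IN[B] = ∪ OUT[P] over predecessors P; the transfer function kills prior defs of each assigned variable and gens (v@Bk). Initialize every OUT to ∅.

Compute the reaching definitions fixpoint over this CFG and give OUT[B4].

Answer: {a@B1, a@B3, c@B1, f@B3}

Trace:
Per-block solution:
  B0: | IN={a@B1, c@B1} | OUT={a@B0, c@B1}
  B1: | IN={a@B0, c@B1} | OUT={a@B1, c@B1}
  B2: | IN={a@B1, c@B1} | OUT={a@B1, c@B1}
  B3: | IN={a@B1, c@B1} | OUT={a@B3, c@B1, f@B3}
  B4: | IN={a@B1, a@B3, c@B1, f@B3} | OUT={a@B1, a@B3, c@B1, f@B3}
  B5: | IN={a@B1, a@B3, c@B1, f@B3} | OUT={a@B1, a@B3, b@B5, c@B1, f@B3}

Merge at B4: IN[B4] = OUT[B2] ⊔ OUT[B3] = {a@B1, a@B3, c@B1, f@B3}
Applying B4's transfer function to that IN value gives OUT[B4] (row B4 above).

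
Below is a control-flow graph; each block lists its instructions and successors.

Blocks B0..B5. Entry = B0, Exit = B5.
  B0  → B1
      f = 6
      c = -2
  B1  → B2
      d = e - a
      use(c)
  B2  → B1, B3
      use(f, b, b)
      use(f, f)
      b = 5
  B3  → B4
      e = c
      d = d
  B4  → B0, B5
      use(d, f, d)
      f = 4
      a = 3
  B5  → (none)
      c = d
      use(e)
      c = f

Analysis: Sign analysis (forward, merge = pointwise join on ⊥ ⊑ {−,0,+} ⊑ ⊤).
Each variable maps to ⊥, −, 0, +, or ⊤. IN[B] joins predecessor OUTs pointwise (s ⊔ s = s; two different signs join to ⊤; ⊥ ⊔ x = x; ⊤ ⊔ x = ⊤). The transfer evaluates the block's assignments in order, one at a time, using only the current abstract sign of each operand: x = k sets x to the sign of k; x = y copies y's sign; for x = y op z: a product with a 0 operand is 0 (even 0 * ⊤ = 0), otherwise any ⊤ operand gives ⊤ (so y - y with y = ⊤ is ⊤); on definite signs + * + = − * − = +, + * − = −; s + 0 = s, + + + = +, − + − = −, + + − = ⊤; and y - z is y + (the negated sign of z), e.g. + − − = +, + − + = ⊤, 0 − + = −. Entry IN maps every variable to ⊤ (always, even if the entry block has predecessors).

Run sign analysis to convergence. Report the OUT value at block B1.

Answer: {a: ⊤, b: ⊤, c: -, d: ⊤, e: ⊤, f: +}

Working:
Per-block solution:
  B0:   IN=(all ⊤)   OUT={c:-, f:+; rest ⊤}
  B1:   IN={c:-, f:+; rest ⊤}   OUT={c:-, f:+; rest ⊤}
  B2:   IN={c:-, f:+; rest ⊤}   OUT={b:+, c:-, f:+; rest ⊤}
  B3:   IN={b:+, c:-, f:+; rest ⊤}   OUT={b:+, c:-, e:-, f:+; rest ⊤}
  B4:   IN={b:+, c:-, e:-, f:+; rest ⊤}   OUT={a:+, b:+, c:-, e:-, f:+; rest ⊤}
  B5:   IN={a:+, b:+, c:-, e:-, f:+; rest ⊤}   OUT={a:+, b:+, c:+, e:-, f:+; rest ⊤}

Merge at B1: IN[B1] = OUT[B0] ⊔ OUT[B2] = {a: ⊤, b: ⊤, c: -, d: ⊤, e: ⊤, f: +}
Applying B1's transfer function to that IN value gives OUT[B1] (row B1 above).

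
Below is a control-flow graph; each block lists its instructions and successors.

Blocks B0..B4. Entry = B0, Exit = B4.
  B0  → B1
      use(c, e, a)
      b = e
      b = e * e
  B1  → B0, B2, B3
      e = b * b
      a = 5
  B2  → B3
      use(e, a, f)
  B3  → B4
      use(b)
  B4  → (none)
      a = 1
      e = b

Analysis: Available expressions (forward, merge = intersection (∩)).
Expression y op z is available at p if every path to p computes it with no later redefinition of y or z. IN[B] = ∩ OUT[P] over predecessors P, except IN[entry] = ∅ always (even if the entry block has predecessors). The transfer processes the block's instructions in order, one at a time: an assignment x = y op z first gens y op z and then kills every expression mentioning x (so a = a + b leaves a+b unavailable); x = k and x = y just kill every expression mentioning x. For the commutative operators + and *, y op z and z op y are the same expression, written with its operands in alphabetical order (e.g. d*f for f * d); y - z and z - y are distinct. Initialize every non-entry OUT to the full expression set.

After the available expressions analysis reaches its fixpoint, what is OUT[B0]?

Answer: {e*e}

Working:
Per-block solution:
  B0: | IN={} | OUT={e*e}
  B1: | IN={e*e} | OUT={b*b}
  B2: | IN={b*b} | OUT={b*b}
  B3: | IN={b*b} | OUT={b*b}
  B4: | IN={b*b} | OUT={b*b}

Merge at B0 (entry node, so the boundary value {} is joined with the incoming edge(s)): IN[B0] = {} ∩ OUT[B1] = {}
Applying B0's transfer function to that IN value gives OUT[B0] (row B0 above).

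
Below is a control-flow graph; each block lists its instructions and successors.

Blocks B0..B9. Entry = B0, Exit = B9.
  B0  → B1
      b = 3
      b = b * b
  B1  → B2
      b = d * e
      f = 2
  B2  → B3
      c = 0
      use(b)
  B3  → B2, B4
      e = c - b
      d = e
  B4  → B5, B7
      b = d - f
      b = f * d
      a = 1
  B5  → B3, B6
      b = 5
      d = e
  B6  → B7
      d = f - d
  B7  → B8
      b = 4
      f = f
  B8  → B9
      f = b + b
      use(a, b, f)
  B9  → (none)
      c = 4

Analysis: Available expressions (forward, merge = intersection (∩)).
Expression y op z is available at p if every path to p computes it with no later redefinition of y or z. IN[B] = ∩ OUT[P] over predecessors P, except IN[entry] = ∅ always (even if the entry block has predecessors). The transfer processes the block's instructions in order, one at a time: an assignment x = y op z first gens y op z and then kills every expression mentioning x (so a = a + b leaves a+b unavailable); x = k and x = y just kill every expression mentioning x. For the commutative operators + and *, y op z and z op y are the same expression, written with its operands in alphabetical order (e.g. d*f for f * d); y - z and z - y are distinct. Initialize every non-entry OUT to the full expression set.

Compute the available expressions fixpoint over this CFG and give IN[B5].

Answer: {d*f, d-f}

Working:
Per-block solution:
  B0:  IN={}  OUT={}
  B1:  IN={}  OUT={d*e}
  B2:  IN={}  OUT={}
  B3:  IN={}  OUT={c-b}
  B4:  IN={c-b}  OUT={d*f, d-f}
  B5:  IN={d*f, d-f}  OUT={}
  B6:  IN={}  OUT={}
  B7:  IN={}  OUT={}
  B8:  IN={}  OUT={b+b}
  B9:  IN={b+b}  OUT={b+b}

Merge at B5: IN[B5] = OUT[B4] = {d*f, d-f}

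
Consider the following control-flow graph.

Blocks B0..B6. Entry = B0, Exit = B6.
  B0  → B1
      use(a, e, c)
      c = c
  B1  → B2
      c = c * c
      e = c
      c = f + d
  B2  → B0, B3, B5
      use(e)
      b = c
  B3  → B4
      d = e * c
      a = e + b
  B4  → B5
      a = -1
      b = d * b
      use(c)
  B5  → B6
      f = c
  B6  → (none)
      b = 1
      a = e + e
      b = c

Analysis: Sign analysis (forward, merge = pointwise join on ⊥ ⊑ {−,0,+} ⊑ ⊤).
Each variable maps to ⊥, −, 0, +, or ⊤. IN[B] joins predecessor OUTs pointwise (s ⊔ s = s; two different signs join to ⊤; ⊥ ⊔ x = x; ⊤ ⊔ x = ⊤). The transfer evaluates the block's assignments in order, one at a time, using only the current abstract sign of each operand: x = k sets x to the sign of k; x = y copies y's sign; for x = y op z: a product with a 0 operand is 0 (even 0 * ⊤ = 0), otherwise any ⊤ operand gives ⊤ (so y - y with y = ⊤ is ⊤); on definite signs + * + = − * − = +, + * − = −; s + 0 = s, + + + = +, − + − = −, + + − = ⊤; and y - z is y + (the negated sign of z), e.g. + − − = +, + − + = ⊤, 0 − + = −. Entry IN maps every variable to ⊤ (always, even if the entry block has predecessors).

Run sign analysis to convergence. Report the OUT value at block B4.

Per-block solution:
  B0:   IN=(all ⊤)   OUT=(all ⊤)
  B1:   IN=(all ⊤)   OUT=(all ⊤)
  B2:   IN=(all ⊤)   OUT=(all ⊤)
  B3:   IN=(all ⊤)   OUT=(all ⊤)
  B4:   IN=(all ⊤)   OUT={a:-; rest ⊤}
  B5:   IN=(all ⊤)   OUT=(all ⊤)
  B6:   IN=(all ⊤)   OUT=(all ⊤)

Merge at B4: IN[B4] = OUT[B3] = {a: ⊤, b: ⊤, c: ⊤, d: ⊤, e: ⊤, f: ⊤}
Applying B4's transfer function to that IN value gives OUT[B4] (row B4 above).

Answer: {a: -, b: ⊤, c: ⊤, d: ⊤, e: ⊤, f: ⊤}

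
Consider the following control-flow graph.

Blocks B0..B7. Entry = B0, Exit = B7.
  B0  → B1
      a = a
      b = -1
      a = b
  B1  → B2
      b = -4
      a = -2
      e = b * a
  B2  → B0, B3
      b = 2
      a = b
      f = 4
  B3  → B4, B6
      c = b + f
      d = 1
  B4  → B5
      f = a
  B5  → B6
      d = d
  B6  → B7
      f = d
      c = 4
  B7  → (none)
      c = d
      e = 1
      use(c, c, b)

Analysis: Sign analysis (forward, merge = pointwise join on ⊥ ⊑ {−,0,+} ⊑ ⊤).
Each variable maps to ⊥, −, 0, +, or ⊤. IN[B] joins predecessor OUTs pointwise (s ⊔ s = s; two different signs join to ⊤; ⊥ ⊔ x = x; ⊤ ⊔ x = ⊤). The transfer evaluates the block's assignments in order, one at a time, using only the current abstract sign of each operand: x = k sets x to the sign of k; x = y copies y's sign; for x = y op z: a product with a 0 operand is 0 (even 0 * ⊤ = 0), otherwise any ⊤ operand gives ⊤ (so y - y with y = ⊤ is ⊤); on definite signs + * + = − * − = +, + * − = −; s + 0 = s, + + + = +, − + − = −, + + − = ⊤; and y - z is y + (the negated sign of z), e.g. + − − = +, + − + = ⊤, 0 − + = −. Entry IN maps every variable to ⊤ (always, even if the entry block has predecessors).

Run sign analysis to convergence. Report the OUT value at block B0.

Converged values:
  B0: | IN=(all ⊤) | OUT={a:-, b:-; rest ⊤}
  B1: | IN={a:-, b:-; rest ⊤} | OUT={a:-, b:-, e:+; rest ⊤}
  B2: | IN={a:-, b:-, e:+; rest ⊤} | OUT={a:+, b:+, e:+, f:+; rest ⊤}
  B3: | IN={a:+, b:+, e:+, f:+; rest ⊤} | OUT={a:+, b:+, c:+, d:+, e:+, f:+; rest ⊤}
  B4: | IN={a:+, b:+, c:+, d:+, e:+, f:+; rest ⊤} | OUT={a:+, b:+, c:+, d:+, e:+, f:+; rest ⊤}
  B5: | IN={a:+, b:+, c:+, d:+, e:+, f:+; rest ⊤} | OUT={a:+, b:+, c:+, d:+, e:+, f:+; rest ⊤}
  B6: | IN={a:+, b:+, c:+, d:+, e:+, f:+; rest ⊤} | OUT={a:+, b:+, c:+, d:+, e:+, f:+; rest ⊤}
  B7: | IN={a:+, b:+, c:+, d:+, e:+, f:+; rest ⊤} | OUT={a:+, b:+, c:+, d:+, e:+, f:+; rest ⊤}

Merge at B0 (entry node, so the boundary value (all ⊤) is joined with the incoming edge(s)): IN[B0] = (all ⊤) ⊔ OUT[B2] = {a: ⊤, b: ⊤, c: ⊤, d: ⊤, e: ⊤, f: ⊤}
Applying B0's transfer function to that IN value gives OUT[B0] (row B0 above).

Answer: {a: -, b: -, c: ⊤, d: ⊤, e: ⊤, f: ⊤}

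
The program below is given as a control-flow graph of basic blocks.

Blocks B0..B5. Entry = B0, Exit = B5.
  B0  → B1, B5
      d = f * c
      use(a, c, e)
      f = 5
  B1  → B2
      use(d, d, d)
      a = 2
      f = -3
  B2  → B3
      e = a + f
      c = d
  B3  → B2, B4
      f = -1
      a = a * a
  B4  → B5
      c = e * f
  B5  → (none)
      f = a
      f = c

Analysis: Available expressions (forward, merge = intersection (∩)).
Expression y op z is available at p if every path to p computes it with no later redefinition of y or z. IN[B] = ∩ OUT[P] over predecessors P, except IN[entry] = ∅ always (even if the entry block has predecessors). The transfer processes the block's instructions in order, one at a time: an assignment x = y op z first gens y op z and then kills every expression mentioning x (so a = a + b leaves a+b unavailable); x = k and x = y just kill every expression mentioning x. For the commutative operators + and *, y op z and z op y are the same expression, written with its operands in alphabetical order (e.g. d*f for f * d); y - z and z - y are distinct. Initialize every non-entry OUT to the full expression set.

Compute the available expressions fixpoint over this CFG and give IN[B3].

Converged values:
  B0: | IN={} | OUT={}
  B1: | IN={} | OUT={}
  B2: | IN={} | OUT={a+f}
  B3: | IN={a+f} | OUT={}
  B4: | IN={} | OUT={e*f}
  B5: | IN={} | OUT={}

Merge at B3: IN[B3] = OUT[B2] = {a+f}

Answer: {a+f}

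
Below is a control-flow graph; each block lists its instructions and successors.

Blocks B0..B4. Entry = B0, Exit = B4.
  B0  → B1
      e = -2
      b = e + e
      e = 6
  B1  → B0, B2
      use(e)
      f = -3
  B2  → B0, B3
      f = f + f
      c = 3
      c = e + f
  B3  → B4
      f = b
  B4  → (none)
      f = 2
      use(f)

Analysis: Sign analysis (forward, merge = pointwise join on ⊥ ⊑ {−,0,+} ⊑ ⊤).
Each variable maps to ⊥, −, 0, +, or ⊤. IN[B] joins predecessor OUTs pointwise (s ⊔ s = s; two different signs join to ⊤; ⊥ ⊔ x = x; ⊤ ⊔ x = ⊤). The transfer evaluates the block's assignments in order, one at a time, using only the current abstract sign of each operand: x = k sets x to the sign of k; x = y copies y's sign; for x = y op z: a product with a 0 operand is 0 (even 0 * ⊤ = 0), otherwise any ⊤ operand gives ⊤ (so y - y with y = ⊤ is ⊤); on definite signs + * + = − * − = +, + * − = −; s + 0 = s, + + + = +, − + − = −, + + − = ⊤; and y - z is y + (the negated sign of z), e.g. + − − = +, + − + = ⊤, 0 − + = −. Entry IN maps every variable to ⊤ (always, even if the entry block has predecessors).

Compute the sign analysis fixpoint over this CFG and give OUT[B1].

Fixpoint table:
  B0:   IN=(all ⊤)   OUT={b:-, e:+; rest ⊤}
  B1:   IN={b:-, e:+; rest ⊤}   OUT={b:-, e:+, f:-; rest ⊤}
  B2:   IN={b:-, e:+, f:-; rest ⊤}   OUT={b:-, e:+, f:-; rest ⊤}
  B3:   IN={b:-, e:+, f:-; rest ⊤}   OUT={b:-, e:+, f:-; rest ⊤}
  B4:   IN={b:-, e:+, f:-; rest ⊤}   OUT={b:-, e:+, f:+; rest ⊤}

Merge at B1: IN[B1] = OUT[B0] = {a: ⊤, b: -, c: ⊤, d: ⊤, e: +, f: ⊤}
Applying B1's transfer function to that IN value gives OUT[B1] (row B1 above).

Answer: {a: ⊤, b: -, c: ⊤, d: ⊤, e: +, f: -}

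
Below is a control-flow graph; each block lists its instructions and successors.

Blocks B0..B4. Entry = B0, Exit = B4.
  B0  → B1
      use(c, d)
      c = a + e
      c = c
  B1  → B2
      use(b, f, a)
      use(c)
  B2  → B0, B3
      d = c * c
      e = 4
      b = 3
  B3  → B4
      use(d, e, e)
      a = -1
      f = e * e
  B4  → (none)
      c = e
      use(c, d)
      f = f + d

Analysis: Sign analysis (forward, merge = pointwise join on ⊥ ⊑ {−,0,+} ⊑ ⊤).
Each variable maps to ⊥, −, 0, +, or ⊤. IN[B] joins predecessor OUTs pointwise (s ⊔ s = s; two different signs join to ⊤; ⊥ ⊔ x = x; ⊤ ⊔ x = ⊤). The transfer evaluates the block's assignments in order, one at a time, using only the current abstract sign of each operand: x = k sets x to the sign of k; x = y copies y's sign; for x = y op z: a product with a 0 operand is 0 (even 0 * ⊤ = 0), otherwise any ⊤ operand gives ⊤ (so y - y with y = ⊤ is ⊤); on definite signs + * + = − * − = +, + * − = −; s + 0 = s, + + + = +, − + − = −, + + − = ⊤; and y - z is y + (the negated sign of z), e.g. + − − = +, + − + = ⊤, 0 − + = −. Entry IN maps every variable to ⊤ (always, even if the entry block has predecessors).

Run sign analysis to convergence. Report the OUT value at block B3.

Answer: {a: -, b: +, c: ⊤, d: ⊤, e: +, f: +}

Derivation:
Fixpoint table:
  B0:  IN=(all ⊤)  OUT=(all ⊤)
  B1:  IN=(all ⊤)  OUT=(all ⊤)
  B2:  IN=(all ⊤)  OUT={b:+, e:+; rest ⊤}
  B3:  IN={b:+, e:+; rest ⊤}  OUT={a:-, b:+, e:+, f:+; rest ⊤}
  B4:  IN={a:-, b:+, e:+, f:+; rest ⊤}  OUT={a:-, b:+, c:+, e:+; rest ⊤}

Merge at B3: IN[B3] = OUT[B2] = {a: ⊤, b: +, c: ⊤, d: ⊤, e: +, f: ⊤}
Applying B3's transfer function to that IN value gives OUT[B3] (row B3 above).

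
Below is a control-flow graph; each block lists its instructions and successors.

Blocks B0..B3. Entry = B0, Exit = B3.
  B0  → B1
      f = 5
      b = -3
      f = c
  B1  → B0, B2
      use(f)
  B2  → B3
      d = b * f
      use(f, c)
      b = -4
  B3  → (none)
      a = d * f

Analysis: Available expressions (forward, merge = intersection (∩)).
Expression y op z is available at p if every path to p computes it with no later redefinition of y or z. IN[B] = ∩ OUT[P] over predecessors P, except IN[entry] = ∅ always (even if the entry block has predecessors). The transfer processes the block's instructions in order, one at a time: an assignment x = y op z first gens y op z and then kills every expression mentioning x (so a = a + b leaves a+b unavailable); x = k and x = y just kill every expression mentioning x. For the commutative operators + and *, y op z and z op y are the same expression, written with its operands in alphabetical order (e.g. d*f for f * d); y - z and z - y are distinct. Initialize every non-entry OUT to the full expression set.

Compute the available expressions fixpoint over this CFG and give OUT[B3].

Converged values:
  B0:   IN={}   OUT={}
  B1:   IN={}   OUT={}
  B2:   IN={}   OUT={}
  B3:   IN={}   OUT={d*f}

Merge at B3: IN[B3] = OUT[B2] = {}
Applying B3's transfer function to that IN value gives OUT[B3] (row B3 above).

Answer: {d*f}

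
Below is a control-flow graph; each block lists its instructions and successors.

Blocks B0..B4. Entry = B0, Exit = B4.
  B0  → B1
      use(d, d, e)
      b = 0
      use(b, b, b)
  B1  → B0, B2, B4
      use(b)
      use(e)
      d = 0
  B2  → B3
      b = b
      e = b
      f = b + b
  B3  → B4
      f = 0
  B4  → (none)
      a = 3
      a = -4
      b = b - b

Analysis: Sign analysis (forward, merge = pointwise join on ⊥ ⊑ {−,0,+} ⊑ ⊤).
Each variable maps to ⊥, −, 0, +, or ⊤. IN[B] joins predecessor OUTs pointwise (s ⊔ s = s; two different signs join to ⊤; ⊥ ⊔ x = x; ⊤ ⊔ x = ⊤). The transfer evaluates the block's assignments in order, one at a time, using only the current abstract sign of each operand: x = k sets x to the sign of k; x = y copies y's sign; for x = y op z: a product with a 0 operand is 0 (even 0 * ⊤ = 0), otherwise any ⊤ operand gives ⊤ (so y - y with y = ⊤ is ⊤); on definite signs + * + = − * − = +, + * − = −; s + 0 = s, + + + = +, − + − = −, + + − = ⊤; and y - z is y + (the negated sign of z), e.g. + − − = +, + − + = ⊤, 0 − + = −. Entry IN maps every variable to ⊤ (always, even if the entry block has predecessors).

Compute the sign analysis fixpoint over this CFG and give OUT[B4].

Answer: {a: -, b: 0, c: ⊤, d: 0, e: ⊤, f: ⊤}

Working:
Per-block solution:
  B0:  IN=(all ⊤)  OUT={b:0; rest ⊤}
  B1:  IN={b:0; rest ⊤}  OUT={b:0, d:0; rest ⊤}
  B2:  IN={b:0, d:0; rest ⊤}  OUT={b:0, d:0, e:0, f:0; rest ⊤}
  B3:  IN={b:0, d:0, e:0, f:0; rest ⊤}  OUT={b:0, d:0, e:0, f:0; rest ⊤}
  B4:  IN={b:0, d:0; rest ⊤}  OUT={a:-, b:0, d:0; rest ⊤}

Merge at B4: IN[B4] = OUT[B1] ⊔ OUT[B3] = {a: ⊤, b: 0, c: ⊤, d: 0, e: ⊤, f: ⊤}
Applying B4's transfer function to that IN value gives OUT[B4] (row B4 above).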